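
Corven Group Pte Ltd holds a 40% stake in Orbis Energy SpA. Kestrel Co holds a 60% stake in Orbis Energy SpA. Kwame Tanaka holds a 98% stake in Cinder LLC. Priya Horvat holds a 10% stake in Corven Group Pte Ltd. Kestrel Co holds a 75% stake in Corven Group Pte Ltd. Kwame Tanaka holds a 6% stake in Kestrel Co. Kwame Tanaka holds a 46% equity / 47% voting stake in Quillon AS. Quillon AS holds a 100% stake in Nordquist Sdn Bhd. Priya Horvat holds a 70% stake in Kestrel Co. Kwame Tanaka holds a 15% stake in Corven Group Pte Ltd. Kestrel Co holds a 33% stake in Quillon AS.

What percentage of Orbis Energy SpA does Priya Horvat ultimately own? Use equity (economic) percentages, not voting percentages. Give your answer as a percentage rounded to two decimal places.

67.00%

Priya reaches Orbis along 3 paths.
Via Kestrel → Corven: 70% × 75% × 40% = 21%.
Via Corven: 10% × 40% = 4%.
Via Kestrel: 70% × 60% = 42%.
Total: 21% + 4% + 42% = 67%.
Rounded: 67.00%.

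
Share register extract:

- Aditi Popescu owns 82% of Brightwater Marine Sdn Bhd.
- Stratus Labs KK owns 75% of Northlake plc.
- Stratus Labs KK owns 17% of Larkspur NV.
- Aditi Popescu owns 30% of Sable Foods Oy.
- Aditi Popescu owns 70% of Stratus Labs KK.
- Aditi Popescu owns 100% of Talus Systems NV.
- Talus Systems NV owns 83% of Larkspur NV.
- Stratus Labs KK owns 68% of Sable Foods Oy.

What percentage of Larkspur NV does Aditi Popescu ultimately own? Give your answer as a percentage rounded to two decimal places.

Aditi reaches Larkspur along 2 paths.
Via Stratus: 70% × 17% = 11.9%.
Via Talus: 100% × 83% = 83%.
Total: 11.9% + 83% = 94.9%.
Rounded: 94.90%.

94.90%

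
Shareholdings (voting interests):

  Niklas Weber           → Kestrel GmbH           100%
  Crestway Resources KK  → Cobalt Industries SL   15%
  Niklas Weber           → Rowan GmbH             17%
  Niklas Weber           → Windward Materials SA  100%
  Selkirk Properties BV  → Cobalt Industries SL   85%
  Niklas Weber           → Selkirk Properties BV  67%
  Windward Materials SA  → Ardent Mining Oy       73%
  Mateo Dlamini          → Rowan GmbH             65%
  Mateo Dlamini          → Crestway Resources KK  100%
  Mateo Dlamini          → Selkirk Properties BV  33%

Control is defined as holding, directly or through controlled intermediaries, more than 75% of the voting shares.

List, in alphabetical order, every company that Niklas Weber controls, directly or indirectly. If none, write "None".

Niklas holds 100% of Windward, so Niklas controls Windward.
Niklas holds 100% of Kestrel, so Niklas controls Kestrel.
No other company's threshold is met.

Kestrel GmbH, Windward Materials SA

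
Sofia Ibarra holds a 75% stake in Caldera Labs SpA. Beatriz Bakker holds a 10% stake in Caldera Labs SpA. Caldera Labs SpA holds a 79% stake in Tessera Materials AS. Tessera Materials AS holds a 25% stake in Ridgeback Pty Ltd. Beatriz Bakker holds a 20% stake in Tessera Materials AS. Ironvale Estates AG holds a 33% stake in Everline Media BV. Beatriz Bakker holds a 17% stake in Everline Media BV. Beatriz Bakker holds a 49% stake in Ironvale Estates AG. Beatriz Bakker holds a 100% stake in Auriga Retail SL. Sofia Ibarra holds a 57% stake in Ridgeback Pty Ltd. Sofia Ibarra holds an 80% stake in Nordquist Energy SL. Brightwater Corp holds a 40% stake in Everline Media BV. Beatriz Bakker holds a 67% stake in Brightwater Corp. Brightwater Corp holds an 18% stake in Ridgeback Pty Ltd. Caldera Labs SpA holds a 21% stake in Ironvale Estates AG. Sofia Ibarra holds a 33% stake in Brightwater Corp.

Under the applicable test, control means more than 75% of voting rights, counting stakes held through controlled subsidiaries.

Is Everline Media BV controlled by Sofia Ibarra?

Sofia holds 80% of Nordquist, so Sofia controls Nordquist.
Neither Sofia nor any entity Sofia controls holds any voting interest in Everline.
So Sofia does not control Everline.

No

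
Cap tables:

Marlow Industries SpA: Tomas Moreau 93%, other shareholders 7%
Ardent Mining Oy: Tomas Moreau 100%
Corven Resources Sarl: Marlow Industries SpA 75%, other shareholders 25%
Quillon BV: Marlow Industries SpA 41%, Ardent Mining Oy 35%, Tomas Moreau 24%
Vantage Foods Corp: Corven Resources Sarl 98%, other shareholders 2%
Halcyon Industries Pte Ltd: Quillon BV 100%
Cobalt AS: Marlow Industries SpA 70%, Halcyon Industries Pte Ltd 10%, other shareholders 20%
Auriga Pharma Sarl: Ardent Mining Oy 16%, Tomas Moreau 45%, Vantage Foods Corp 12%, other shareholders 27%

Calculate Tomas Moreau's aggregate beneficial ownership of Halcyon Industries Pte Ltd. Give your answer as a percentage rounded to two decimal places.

97.13%

Tomas reaches Halcyon along 3 paths.
Via Marlow → Quillon: 93% × 41% × 100% = 38.13%.
Via Ardent → Quillon: 100% × 35% × 100% = 35%.
Via Quillon: 24% × 100% = 24%.
Total: 38.13% + 35% + 24% = 97.13%.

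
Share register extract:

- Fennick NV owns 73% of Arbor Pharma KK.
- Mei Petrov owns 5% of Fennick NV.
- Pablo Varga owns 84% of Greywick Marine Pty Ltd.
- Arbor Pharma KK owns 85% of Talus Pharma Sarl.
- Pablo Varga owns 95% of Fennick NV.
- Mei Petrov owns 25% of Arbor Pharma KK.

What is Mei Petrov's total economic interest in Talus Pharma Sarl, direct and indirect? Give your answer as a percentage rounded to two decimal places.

24.35%

Mei reaches Talus along 2 paths.
Via Fennick → Arbor: 5% × 73% × 85% = 3.1025%.
Via Arbor: 25% × 85% = 21.25%.
Total: 3.1025% + 21.25% = 24.3525%.
Rounded: 24.35%.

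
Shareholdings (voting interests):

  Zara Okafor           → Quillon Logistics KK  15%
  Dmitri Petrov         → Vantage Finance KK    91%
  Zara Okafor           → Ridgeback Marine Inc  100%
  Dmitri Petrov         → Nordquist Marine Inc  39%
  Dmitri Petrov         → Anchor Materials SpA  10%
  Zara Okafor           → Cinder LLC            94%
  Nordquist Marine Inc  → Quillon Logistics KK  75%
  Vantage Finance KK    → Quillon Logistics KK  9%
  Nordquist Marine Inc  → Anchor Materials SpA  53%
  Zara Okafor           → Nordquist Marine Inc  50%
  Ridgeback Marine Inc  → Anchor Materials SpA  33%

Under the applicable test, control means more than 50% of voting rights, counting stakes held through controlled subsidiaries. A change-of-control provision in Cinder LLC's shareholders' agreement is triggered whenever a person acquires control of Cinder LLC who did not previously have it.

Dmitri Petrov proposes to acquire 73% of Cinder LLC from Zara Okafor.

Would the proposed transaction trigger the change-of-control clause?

The purchase adds only to Dmitri's holdings (Zara's stake shrinks), so Dmitri is the only person who could newly come to control Cinder.
Dmitri holds 91% of Vantage, so Dmitri controls Vantage.
Neither Dmitri nor any entity Dmitri controls holds any voting interest in Cinder.
So before the transaction, Dmitri does not control Cinder.
After the purchase, Dmitri holds 73% of Cinder directly, and Zara's stake falls to 21%.
Dmitri holds 73% of Cinder, so Dmitri controls Cinder.
Dmitri did not control Cinder before and does after, so the clause is triggered.

Yes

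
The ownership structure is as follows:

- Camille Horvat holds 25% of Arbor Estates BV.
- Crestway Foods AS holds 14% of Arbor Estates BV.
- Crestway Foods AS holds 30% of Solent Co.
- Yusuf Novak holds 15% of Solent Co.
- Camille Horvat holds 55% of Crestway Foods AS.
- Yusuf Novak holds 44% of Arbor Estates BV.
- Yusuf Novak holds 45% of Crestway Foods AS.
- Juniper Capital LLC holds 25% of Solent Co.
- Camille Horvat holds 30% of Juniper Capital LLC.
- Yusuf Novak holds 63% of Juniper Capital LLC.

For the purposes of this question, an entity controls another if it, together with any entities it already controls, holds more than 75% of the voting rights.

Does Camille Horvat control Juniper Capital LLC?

Camille's largest direct stake is 55% in Crestway, which does not meet the threshold, so Camille controls no company.
In Juniper, Camille's side holds only 30%, not > 75%.
So Camille does not control Juniper.

No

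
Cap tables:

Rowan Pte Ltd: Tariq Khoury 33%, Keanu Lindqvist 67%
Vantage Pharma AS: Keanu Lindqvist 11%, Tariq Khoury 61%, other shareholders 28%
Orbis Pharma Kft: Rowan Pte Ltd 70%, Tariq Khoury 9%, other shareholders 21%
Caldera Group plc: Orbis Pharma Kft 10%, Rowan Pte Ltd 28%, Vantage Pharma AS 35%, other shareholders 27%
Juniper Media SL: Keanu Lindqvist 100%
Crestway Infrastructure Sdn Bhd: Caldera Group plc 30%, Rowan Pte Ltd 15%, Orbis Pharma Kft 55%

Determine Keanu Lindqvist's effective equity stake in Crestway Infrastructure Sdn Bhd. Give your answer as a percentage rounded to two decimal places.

Keanu reaches Crestway along 5 paths.
Via Rowan → Orbis → Caldera: 67% × 70% × 10% × 30% = 1.407%.
Via Rowan → Caldera: 67% × 28% × 30% = 5.628%.
Via Vantage → Caldera: 11% × 35% × 30% = 1.155%.
Via Rowan: 67% × 15% = 10.05%.
Via Rowan → Orbis: 67% × 70% × 55% = 25.795%.
Total: 1.407% + 5.628% + 1.155% + 10.05% + 25.795% = 44.035%.
Rounded: 44.04%.

44.04%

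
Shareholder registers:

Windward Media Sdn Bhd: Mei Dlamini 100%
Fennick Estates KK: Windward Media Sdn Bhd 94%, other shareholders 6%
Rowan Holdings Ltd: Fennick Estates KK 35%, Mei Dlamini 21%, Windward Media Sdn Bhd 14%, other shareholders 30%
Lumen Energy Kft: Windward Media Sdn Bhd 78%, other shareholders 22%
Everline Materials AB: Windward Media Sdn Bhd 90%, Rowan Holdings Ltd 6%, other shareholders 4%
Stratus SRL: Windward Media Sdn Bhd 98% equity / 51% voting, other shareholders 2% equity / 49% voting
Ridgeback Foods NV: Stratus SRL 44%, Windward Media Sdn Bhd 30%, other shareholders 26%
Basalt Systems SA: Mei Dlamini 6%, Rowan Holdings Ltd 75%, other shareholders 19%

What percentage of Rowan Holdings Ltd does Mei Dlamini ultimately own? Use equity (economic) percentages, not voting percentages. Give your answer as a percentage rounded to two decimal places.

Mei reaches Rowan along 3 paths.
Via Windward → Fennick: 100% × 94% × 35% = 32.9%.
Direct stake: 21% = 21%.
Via Windward: 100% × 14% = 14%.
Total: 32.9% + 21% + 14% = 67.9%.
Rounded: 67.90%.

67.90%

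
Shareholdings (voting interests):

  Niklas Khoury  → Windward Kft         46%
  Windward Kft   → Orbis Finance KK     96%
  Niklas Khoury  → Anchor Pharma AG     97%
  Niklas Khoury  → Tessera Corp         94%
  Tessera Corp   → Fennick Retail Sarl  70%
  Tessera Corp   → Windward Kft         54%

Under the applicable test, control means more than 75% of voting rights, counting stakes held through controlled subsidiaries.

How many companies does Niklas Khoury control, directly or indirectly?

Niklas holds 94% of Tessera, so Niklas controls Tessera.
Tessera and Niklas together hold 54% + 46% = 100% of Windward, so Niklas controls Windward.
Niklas holds 97% of Anchor, so Niklas controls Anchor.
Windward holds 96% of Orbis, so Niklas controls Orbis.
No other company's threshold is met.
Niklas controls 4 companies.

4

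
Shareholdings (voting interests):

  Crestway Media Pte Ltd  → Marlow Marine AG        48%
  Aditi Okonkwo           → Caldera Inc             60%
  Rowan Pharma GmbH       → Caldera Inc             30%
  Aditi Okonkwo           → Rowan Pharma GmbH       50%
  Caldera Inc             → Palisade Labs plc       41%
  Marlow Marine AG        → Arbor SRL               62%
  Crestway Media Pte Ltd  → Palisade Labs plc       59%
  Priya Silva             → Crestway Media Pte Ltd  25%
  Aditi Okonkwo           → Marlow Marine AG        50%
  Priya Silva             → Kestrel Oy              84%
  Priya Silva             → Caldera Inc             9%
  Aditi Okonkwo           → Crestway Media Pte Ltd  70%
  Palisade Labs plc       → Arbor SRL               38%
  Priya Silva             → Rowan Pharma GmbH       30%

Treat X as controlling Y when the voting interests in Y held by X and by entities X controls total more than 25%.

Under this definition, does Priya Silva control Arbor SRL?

Priya holds 30% of Rowan, so Priya controls Rowan.
Rowan and Priya together hold 30% + 9% = 39% of Caldera, so Priya controls Caldera.
Caldera holds 41% of Palisade, so Priya controls Palisade.
Palisade holds 38% of Arbor, so Priya controls Arbor.

Yes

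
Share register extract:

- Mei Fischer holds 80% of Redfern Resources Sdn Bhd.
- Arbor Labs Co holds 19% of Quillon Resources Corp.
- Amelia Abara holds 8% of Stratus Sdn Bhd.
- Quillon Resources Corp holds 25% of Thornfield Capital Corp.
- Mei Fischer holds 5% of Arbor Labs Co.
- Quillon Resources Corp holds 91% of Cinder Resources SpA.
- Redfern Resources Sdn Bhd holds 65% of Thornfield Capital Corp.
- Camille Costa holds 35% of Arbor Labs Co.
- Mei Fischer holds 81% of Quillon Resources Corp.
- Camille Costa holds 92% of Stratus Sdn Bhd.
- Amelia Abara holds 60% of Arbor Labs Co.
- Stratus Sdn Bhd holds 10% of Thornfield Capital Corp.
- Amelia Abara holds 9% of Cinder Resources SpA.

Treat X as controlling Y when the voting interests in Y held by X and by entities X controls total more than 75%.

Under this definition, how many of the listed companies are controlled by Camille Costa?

Camille holds 92% of Stratus, so Camille controls Stratus.
No other company's threshold is met.
Camille controls 1 company.

1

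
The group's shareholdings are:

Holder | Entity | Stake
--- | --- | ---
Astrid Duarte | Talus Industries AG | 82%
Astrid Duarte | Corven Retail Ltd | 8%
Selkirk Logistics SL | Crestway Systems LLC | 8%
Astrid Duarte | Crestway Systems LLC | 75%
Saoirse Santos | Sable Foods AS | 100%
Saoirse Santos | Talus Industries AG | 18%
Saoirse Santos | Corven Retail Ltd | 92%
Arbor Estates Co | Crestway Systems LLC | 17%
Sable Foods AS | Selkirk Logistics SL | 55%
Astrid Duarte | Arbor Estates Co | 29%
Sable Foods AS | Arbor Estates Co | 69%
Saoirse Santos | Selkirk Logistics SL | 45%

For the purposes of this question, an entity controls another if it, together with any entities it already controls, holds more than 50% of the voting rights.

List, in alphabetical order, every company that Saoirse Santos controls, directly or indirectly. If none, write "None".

Arbor Estates Co, Corven Retail Ltd, Sable Foods AS, Selkirk Logistics SL

Saoirse holds 100% of Sable, so Saoirse controls Sable.
Saoirse holds 92% of Corven, so Saoirse controls Corven.
Sable and Saoirse together hold 55% + 45% = 100% of Selkirk, so Saoirse controls Selkirk.
Sable holds 69% of Arbor, so Saoirse controls Arbor.
No other company's threshold is met.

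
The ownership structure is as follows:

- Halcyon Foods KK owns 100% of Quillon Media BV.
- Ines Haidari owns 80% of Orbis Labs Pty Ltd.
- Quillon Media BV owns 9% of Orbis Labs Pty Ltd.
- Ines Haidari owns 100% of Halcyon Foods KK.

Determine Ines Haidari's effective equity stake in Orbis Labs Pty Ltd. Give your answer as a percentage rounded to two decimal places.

Ines reaches Orbis along 2 paths.
Direct stake: 80% = 80%.
Via Halcyon → Quillon: 100% × 100% × 9% = 9%.
Total: 80% + 9% = 89%.
Rounded: 89.00%.

89.00%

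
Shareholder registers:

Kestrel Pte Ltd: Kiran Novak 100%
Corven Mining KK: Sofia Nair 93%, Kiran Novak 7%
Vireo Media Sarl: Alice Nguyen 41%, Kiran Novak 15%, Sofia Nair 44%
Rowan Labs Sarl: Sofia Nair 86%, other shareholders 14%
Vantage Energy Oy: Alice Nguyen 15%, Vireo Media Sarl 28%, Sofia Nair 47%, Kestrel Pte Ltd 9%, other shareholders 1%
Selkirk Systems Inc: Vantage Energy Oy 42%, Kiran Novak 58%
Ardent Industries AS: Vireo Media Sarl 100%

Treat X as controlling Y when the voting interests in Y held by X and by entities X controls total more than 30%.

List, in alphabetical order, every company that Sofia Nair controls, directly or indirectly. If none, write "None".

Sofia holds 93% of Corven, so Sofia controls Corven.
Sofia holds 44% of Vireo, so Sofia controls Vireo.
Sofia holds 86% of Rowan, so Sofia controls Rowan.
Vireo and Sofia together hold 28% + 47% = 75% of Vantage, so Sofia controls Vantage.
Vantage holds 42% of Selkirk, so Sofia controls Selkirk.
Vireo holds 100% of Ardent, so Sofia controls Ardent.
No other company's threshold is met.

Ardent Industries AS, Corven Mining KK, Rowan Labs Sarl, Selkirk Systems Inc, Vantage Energy Oy, Vireo Media Sarl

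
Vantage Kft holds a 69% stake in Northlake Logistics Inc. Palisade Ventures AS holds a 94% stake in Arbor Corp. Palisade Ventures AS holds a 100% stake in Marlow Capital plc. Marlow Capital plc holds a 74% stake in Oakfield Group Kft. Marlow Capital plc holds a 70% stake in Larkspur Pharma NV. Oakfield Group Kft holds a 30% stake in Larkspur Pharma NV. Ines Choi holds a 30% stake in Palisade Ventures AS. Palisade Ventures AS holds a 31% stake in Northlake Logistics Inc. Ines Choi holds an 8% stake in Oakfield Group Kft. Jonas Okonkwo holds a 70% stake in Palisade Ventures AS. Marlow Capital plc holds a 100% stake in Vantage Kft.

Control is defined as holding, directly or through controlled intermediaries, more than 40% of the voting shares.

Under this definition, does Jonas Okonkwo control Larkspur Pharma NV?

Yes

Jonas holds 70% of Palisade, so Jonas controls Palisade.
Palisade holds 100% of Marlow, so Jonas controls Marlow.
Marlow holds 74% of Oakfield, so Jonas controls Oakfield.
Marlow and Oakfield together hold 70% + 30% = 100% of Larkspur, so Jonas controls Larkspur.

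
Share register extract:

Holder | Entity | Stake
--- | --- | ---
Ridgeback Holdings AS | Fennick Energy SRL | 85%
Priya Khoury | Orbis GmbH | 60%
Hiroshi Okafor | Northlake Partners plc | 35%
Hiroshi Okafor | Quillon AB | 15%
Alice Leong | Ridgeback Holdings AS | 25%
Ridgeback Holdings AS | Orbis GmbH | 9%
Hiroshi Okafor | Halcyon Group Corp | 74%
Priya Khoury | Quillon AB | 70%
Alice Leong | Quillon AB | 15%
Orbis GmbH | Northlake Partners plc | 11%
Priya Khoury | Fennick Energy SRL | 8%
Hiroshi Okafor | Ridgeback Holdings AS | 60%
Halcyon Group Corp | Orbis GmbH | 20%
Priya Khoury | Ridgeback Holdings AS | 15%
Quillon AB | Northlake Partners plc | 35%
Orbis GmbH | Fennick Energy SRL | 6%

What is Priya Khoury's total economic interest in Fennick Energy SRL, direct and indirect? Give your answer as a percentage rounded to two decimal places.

24.43%

Priya reaches Fennick along 4 paths.
Direct stake: 8% = 8%.
Via Ridgeback: 15% × 85% = 12.75%.
Via Orbis: 60% × 6% = 3.6%.
Via Ridgeback → Orbis: 15% × 9% × 6% = 0.081%.
Total: 8% + 12.75% + 3.6% + 0.081% = 24.431%.
Rounded: 24.43%.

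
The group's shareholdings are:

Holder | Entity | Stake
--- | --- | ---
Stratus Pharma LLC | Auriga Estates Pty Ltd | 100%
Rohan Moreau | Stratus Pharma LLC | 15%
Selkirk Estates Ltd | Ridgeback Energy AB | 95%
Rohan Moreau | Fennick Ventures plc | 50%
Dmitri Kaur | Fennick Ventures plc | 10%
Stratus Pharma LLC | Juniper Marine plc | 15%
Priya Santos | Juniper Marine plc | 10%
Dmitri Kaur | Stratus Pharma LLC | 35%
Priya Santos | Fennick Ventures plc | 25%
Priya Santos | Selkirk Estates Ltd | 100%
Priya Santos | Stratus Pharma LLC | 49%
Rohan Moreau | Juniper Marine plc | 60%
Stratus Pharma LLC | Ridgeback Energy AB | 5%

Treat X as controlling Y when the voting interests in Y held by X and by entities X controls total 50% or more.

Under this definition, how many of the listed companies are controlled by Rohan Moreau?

2

Rohan holds 50% of Fennick, so Rohan controls Fennick.
Rohan holds 60% of Juniper, so Rohan controls Juniper.
No other company's threshold is met.
Rohan controls 2 companies.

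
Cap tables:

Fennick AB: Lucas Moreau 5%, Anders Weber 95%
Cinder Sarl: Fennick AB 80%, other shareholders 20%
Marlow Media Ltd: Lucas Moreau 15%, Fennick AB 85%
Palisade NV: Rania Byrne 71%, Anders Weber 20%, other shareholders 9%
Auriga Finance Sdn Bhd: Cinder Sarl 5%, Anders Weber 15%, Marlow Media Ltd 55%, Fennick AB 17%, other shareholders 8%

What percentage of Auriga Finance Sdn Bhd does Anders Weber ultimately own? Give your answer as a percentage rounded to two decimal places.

Anders reaches Auriga along 4 paths.
Via Fennick → Cinder: 95% × 80% × 5% = 3.8%.
Direct stake: 15% = 15%.
Via Fennick → Marlow: 95% × 85% × 55% = 44.4125%.
Via Fennick: 95% × 17% = 16.15%.
Total: 3.8% + 15% + 44.4125% + 16.15% = 79.3625%.
Rounded: 79.36%.

79.36%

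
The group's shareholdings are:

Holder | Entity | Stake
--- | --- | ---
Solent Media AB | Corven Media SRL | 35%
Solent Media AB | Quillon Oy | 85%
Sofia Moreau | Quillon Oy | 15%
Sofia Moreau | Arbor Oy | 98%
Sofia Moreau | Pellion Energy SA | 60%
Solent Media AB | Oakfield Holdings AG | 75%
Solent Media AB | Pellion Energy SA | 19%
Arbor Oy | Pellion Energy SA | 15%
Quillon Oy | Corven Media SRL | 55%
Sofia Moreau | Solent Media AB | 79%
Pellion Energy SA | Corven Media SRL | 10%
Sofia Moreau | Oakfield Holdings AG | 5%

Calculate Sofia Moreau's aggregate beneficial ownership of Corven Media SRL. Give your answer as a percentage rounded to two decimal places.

81.80%

Sofia reaches Corven along 6 paths.
Via Pellion: 60% × 10% = 6%.
Via Arbor → Pellion: 98% × 15% × 10% = 1.47%.
Via Solent → Pellion: 79% × 19% × 10% = 1.501%.
Via Solent: 79% × 35% = 27.65%.
Via Solent → Quillon: 79% × 85% × 55% = 36.9325%.
Via Quillon: 15% × 55% = 8.25%.
Total: 6% + 1.47% + 1.501% + 27.65% + 36.9325% + 8.25% = 81.8035%.
Rounded: 81.80%.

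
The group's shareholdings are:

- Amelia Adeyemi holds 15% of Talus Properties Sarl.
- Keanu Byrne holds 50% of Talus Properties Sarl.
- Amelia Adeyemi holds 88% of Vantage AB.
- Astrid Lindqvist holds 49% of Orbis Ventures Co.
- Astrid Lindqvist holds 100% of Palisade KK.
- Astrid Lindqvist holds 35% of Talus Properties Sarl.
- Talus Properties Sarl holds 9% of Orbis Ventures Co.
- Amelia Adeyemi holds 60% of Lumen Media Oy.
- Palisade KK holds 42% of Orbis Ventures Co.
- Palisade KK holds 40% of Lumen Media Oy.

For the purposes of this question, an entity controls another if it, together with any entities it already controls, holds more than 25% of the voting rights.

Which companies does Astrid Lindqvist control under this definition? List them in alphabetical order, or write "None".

Lumen Media Oy, Orbis Ventures Co, Palisade KK, Talus Properties Sarl

Astrid holds 35% of Talus, so Astrid controls Talus.
Astrid holds 100% of Palisade, so Astrid controls Palisade.
Palisade holds 40% of Lumen, so Astrid controls Lumen.
Talus and Palisade and Astrid together hold 9% + 42% + 49% = 100% of Orbis, so Astrid controls Orbis.
No other company's threshold is met.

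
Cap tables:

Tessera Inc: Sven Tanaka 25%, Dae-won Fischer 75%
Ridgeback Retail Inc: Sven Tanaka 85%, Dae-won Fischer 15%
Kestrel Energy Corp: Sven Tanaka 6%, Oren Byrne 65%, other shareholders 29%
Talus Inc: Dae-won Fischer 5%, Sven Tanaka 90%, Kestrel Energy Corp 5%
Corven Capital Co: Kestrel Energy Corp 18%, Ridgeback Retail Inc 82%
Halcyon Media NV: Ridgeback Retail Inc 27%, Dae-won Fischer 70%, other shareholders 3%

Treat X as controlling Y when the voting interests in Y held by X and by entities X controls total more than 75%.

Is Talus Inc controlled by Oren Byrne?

Oren's largest direct stake is 65% in Kestrel, which does not meet the threshold, so Oren controls no company.
Neither Oren nor any entity Oren controls holds any voting interest in Talus.
So Oren does not control Talus.

No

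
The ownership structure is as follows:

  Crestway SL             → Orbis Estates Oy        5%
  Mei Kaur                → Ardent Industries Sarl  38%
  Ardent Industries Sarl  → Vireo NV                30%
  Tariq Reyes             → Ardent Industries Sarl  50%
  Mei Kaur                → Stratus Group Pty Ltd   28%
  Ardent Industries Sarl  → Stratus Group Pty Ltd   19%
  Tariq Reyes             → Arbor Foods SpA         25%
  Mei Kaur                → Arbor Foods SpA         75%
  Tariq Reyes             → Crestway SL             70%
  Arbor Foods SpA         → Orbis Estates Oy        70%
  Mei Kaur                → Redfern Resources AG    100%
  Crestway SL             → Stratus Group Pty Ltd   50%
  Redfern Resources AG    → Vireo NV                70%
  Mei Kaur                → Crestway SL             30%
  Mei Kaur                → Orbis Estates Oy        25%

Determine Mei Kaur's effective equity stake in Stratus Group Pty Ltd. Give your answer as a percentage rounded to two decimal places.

Mei reaches Stratus along 3 paths.
Via Ardent: 38% × 19% = 7.22%.
Via Crestway: 30% × 50% = 15%.
Direct stake: 28% = 28%.
Total: 7.22% + 15% + 28% = 50.22%.

50.22%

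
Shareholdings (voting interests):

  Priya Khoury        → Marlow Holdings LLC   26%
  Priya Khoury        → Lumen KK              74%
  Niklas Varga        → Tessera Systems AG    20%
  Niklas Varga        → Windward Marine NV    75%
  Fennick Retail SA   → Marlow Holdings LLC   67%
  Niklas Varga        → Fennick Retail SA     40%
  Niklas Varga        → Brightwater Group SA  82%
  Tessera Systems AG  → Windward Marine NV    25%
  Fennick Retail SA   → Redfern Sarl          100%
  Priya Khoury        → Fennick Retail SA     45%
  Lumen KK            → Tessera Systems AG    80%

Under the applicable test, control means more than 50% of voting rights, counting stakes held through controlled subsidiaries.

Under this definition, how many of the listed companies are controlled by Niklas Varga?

Niklas holds 82% of Brightwater, so Niklas controls Brightwater.
Niklas holds 75% of Windward, so Niklas controls Windward.
No other company's threshold is met.
Niklas controls 2 companies.

2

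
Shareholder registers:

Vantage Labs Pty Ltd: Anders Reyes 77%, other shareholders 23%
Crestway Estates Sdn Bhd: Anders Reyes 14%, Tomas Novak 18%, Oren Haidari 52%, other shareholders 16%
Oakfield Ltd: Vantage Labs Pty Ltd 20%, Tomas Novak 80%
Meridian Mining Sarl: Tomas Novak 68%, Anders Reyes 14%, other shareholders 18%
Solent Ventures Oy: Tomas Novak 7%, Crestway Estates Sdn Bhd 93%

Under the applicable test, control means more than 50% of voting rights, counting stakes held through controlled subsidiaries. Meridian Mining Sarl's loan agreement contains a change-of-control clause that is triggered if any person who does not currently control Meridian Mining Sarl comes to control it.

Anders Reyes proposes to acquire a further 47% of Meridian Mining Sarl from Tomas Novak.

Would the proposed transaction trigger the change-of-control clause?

The purchase adds only to Anders's holdings (Tomas's stake shrinks), so Anders is the only person who could newly come to control Meridian.
Anders holds 77% of Vantage, so Anders controls Vantage.
In Meridian, Anders's side holds only 14%, not > 50%.
So before the transaction, Anders does not control Meridian.
After the purchase, Anders's direct stake in Meridian rises to 14% + 47% = 61%, and Tomas's stake falls to 21%.
Anders holds 61% of Meridian, so Anders controls Meridian.
Anders did not control Meridian before and does after, so the clause is triggered.

Yes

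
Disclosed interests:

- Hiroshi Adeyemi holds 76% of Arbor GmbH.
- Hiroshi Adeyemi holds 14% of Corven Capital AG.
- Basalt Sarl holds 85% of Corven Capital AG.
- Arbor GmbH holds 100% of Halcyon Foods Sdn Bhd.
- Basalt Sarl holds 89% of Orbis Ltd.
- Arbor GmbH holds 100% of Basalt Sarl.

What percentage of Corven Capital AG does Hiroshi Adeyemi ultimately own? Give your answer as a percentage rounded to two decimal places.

Hiroshi reaches Corven along 2 paths.
Direct stake: 14% = 14%.
Via Arbor → Basalt: 76% × 100% × 85% = 64.6%.
Total: 14% + 64.6% = 78.6%.
Rounded: 78.60%.

78.60%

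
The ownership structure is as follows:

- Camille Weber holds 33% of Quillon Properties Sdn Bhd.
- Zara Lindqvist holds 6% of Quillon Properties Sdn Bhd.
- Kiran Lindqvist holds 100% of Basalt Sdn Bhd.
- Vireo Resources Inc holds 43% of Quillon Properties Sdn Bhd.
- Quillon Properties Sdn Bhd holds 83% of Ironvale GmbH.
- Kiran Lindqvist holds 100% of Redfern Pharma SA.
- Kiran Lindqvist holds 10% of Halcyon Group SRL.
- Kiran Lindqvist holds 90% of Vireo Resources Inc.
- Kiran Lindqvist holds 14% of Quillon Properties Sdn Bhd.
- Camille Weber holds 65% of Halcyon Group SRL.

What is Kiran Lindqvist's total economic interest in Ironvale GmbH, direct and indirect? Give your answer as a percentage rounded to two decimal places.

Kiran reaches Ironvale along 2 paths.
Via Vireo → Quillon: 90% × 43% × 83% = 32.121%.
Via Quillon: 14% × 83% = 11.62%.
Total: 32.121% + 11.62% = 43.741%.
Rounded: 43.74%.

43.74%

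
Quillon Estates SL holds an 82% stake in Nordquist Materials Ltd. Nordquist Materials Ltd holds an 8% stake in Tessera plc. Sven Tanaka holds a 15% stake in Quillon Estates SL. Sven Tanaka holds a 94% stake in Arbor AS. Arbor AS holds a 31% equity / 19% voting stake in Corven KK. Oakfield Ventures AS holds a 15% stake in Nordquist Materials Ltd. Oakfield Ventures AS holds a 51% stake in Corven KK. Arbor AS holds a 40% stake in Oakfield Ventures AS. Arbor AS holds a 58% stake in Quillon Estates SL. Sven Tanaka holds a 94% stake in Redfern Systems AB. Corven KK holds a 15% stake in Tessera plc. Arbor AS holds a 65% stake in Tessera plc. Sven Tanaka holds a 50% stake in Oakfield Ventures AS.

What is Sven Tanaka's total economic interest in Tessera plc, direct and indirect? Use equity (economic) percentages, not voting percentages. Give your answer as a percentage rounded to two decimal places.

Sven reaches Tessera along 8 paths.
Via Arbor: 94% × 65% = 61.1%.
Via Arbor → Oakfield → Nordquist: 94% × 40% × 15% × 8% = 0.4512%.
Via Oakfield → Nordquist: 50% × 15% × 8% = 0.6%.
Via Quillon → Nordquist: 15% × 82% × 8% = 0.984%.
Via Arbor → Quillon → Nordquist: 94% × 58% × 82% × 8% = 3.576512%.
Via Arbor → Corven: 94% × 31% × 15% = 4.371%.
Via Arbor → Oakfield → Corven: 94% × 40% × 51% × 15% = 2.8764%.
Via Oakfield → Corven: 50% × 51% × 15% = 3.825%.
Total: 61.1% + 0.4512% + 0.6% + 0.984% + 3.576512% + 4.371% + 2.8764% + 3.825% = 77.784112%.
Rounded: 77.78%.

77.78%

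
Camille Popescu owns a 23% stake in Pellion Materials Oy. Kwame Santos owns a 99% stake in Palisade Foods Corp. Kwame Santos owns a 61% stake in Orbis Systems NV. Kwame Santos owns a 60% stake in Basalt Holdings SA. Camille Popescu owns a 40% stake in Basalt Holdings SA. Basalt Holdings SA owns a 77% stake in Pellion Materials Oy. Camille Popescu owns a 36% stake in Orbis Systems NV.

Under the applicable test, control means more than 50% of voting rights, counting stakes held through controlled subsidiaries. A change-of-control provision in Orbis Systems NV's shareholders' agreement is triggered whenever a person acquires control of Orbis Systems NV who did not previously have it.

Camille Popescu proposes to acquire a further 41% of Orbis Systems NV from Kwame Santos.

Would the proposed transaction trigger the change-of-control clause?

Yes

The purchase adds only to Camille's holdings (Kwame's stake shrinks), so Camille is the only person who could newly come to control Orbis.
Camille's largest direct stake is 40% in Basalt, which does not meet the threshold, so Camille controls no company.
In Orbis, Camille's side holds only 36%, not > 50%.
So before the transaction, Camille does not control Orbis.
After the purchase, Camille's direct stake in Orbis rises to 36% + 41% = 77%, and Kwame's stake falls to 20%.
Camille holds 77% of Orbis, so Camille controls Orbis.
Camille did not control Orbis before and does after, so the clause is triggered.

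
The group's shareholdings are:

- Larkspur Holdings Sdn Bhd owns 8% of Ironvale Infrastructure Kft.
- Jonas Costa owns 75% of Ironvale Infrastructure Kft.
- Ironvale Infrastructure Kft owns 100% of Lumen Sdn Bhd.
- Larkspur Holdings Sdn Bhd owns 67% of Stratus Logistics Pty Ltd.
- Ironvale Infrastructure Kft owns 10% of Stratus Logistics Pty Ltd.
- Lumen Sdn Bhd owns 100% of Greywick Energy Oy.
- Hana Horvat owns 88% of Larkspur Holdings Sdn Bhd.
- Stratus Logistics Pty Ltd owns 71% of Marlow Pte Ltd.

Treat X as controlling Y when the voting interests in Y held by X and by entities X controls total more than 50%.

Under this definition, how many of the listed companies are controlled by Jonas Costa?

3

Jonas holds 75% of Ironvale, so Jonas controls Ironvale.
Ironvale holds 100% of Lumen, so Jonas controls Lumen.
Lumen holds 100% of Greywick, so Jonas controls Greywick.
No other company's threshold is met.
Jonas controls 3 companies.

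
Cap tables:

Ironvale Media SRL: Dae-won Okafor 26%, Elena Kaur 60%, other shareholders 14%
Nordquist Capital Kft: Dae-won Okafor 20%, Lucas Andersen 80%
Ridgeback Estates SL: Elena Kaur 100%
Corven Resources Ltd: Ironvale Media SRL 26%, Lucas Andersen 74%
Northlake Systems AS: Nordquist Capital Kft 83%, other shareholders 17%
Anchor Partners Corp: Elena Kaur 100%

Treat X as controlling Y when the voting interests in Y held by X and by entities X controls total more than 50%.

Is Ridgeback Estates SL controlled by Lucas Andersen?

No

Lucas holds 80% of Nordquist, so Lucas controls Nordquist.
Lucas holds 74% of Corven, so Lucas controls Corven.
Nordquist holds 83% of Northlake, so Lucas controls Northlake.
Neither Lucas nor any entity Lucas controls holds any voting interest in Ridgeback.
So Lucas does not control Ridgeback.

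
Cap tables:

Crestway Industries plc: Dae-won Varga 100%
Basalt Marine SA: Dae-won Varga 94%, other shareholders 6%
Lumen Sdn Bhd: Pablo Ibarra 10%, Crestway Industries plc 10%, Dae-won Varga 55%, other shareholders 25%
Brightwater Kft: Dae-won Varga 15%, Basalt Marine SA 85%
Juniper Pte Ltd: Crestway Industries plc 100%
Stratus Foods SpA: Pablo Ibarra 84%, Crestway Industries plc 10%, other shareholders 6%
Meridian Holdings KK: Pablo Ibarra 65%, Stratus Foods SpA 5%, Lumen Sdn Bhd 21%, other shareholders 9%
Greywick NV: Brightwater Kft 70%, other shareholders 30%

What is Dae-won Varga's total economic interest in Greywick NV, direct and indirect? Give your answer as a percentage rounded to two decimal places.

Dae-won reaches Greywick along 2 paths.
Via Brightwater: 15% × 70% = 10.5%.
Via Basalt → Brightwater: 94% × 85% × 70% = 55.93%.
Total: 10.5% + 55.93% = 66.43%.

66.43%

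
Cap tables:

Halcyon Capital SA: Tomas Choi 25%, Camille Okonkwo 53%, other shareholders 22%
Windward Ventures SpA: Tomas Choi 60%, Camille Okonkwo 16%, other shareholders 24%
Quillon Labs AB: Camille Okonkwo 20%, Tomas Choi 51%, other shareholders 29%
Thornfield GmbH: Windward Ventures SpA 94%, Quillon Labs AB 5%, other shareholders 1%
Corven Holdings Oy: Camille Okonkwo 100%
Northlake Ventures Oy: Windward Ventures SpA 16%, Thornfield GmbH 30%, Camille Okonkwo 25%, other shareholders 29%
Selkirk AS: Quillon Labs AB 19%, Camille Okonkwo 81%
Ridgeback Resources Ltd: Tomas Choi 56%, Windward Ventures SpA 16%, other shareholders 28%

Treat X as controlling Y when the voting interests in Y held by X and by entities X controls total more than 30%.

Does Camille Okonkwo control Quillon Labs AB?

No

Camille holds 53% of Halcyon, so Camille controls Halcyon.
Camille holds 100% of Corven, so Camille controls Corven.
Camille holds 81% of Selkirk, so Camille controls Selkirk.
In Quillon, Camille's side holds only 20%, not > 30%.
So Camille does not control Quillon.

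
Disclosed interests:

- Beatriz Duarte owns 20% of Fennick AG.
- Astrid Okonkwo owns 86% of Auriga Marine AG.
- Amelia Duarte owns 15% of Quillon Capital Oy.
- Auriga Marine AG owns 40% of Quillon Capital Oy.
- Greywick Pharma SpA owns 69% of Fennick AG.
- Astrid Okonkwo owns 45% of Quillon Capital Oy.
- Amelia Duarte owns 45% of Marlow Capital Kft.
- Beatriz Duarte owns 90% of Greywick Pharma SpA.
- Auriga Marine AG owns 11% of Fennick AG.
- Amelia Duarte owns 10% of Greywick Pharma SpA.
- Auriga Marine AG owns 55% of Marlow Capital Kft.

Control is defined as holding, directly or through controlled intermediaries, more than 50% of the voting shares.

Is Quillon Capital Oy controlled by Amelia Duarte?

No

Amelia's largest direct stake is 45% in Marlow, which does not meet the threshold, so Amelia controls no company.
In Quillon, Amelia's side holds only 15%, not > 50%.
So Amelia does not control Quillon.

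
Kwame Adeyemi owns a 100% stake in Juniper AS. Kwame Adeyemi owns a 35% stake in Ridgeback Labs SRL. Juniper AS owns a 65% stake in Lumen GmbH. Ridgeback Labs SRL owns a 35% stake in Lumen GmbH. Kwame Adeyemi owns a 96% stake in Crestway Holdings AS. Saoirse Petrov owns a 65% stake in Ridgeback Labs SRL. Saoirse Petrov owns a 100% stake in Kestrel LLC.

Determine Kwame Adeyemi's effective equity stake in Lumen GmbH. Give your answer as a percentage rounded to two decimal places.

77.25%

Kwame reaches Lumen along 2 paths.
Via Ridgeback: 35% × 35% = 12.25%.
Via Juniper: 100% × 65% = 65%.
Total: 12.25% + 65% = 77.25%.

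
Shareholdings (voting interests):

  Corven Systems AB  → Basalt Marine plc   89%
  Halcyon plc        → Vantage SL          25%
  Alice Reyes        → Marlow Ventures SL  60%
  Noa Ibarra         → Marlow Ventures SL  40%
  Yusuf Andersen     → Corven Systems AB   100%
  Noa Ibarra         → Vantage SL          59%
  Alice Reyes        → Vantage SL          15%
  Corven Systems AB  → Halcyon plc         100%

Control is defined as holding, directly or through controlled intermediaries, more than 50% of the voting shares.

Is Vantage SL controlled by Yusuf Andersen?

Yusuf holds 100% of Corven, so Yusuf controls Corven.
Corven holds 89% of Basalt, so Yusuf controls Basalt.
Corven holds 100% of Halcyon, so Yusuf controls Halcyon.
In Vantage, Yusuf's side holds only 25%, not > 50%.
So Yusuf does not control Vantage.

No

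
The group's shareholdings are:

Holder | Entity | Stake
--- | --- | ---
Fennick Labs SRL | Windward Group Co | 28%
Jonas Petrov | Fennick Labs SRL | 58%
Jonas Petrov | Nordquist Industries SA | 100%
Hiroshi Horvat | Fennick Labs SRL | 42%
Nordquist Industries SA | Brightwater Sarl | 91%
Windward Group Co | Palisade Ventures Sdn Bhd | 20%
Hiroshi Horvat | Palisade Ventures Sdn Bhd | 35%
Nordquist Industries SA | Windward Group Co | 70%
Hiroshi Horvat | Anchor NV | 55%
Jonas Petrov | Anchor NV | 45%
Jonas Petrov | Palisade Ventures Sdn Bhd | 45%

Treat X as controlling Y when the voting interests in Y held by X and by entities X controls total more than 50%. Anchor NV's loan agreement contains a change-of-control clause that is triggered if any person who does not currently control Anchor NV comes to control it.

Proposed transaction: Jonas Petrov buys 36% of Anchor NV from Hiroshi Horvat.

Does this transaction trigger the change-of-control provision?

Yes

The purchase adds only to Jonas's holdings (Hiroshi's stake shrinks), so Jonas is the only person who could newly come to control Anchor.
Jonas holds 100% of Nordquist, so Jonas controls Nordquist.
Jonas holds 58% of Fennick, so Jonas controls Fennick.
Fennick and Nordquist together hold 28% + 70% = 98% of Windward, so Jonas controls Windward.
Nordquist holds 91% of Brightwater, so Jonas controls Brightwater.
Windward and Jonas together hold 20% + 45% = 65% of Palisade, so Jonas controls Palisade.
In Anchor, Jonas's side holds only 45%, not > 50%.
So before the transaction, Jonas does not control Anchor.
After the purchase, Jonas's direct stake in Anchor rises to 45% + 36% = 81%, and Hiroshi's stake falls to 19%.
Jonas holds 81% of Anchor, so Jonas controls Anchor.
Jonas did not control Anchor before and does after, so the clause is triggered.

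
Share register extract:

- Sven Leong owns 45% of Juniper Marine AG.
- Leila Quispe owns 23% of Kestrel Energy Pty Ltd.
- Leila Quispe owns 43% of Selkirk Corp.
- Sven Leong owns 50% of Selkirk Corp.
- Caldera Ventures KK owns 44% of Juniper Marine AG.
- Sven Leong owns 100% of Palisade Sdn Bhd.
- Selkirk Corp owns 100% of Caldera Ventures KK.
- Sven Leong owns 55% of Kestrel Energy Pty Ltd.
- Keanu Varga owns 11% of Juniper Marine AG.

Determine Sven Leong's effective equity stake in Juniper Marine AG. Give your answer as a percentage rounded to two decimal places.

67.00%

Sven reaches Juniper along 2 paths.
Direct stake: 45% = 45%.
Via Selkirk → Caldera: 50% × 100% × 44% = 22%.
Total: 45% + 22% = 67%.
Rounded: 67.00%.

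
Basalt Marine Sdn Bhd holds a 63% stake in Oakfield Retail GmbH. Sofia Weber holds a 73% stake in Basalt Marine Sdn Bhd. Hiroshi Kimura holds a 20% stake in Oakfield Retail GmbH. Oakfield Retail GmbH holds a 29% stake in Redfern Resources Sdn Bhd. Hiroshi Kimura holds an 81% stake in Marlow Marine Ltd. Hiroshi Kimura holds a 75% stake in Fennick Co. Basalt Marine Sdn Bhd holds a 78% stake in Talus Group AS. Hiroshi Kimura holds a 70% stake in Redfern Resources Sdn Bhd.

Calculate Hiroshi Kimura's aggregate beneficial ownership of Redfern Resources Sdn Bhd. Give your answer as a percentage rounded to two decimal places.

75.80%

Hiroshi reaches Redfern along 2 paths.
Direct stake: 70% = 70%.
Via Oakfield: 20% × 29% = 5.8%.
Total: 70% + 5.8% = 75.8%.
Rounded: 75.80%.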